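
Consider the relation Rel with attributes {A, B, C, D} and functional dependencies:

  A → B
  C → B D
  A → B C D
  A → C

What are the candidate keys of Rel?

A

Attribute A never appears on the right-hand side of any dependency, so A must belong to every candidate key.
{A}⁺ = {A, B, C, D}, which is all of the schema, so {A} is the only candidate key.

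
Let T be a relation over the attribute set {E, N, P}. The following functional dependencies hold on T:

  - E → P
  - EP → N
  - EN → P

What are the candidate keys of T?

{E}

Attribute E never appears on the right-hand side of any dependency, so E must belong to every candidate key.
{E}⁺ = {E, N, P}, which is all of the schema, so {E} is the only candidate key.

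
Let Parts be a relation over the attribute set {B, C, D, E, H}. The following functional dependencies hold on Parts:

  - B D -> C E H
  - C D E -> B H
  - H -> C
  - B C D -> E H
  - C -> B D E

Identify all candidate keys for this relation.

(C), (H), (B, D)

{C}⁺: C→BDE adds B, D, E; BD→CEH adds H → {B, C, D, E, H}.
{H}⁺: H→C adds C; C→BDE adds B, D, E → {B, C, D, E, H}.
{B, D}⁺: BD→CEH adds C, E, H → {B, C, D, E, H}. Minimal: {D}⁺ = {D}; {B}⁺ = {B} — none reach the full schema.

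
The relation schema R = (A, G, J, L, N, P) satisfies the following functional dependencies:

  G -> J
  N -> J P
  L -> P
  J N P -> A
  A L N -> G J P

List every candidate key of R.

Attributes L, N never appear on any right-hand side, so every candidate key must contain {L, N}.
{L, N}⁺ = {A, G, J, L, N, P}, which is all of the schema, so {L, N} is the only candidate key.

{L, N}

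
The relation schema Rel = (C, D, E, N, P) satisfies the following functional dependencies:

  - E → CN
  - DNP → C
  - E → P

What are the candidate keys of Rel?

Attributes D, E never appear on any right-hand side, so every candidate key must contain {D, E}.
{D, E}⁺ = {C, D, E, N, P}, which is all of the schema, so {D, E} is the only candidate key.

DE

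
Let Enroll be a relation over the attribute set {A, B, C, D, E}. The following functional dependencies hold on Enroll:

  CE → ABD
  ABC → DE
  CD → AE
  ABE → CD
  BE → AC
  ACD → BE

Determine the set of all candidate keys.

BE; CD; CE; ABC

{B, E}⁺: BE→AC adds A, C; CE→ABD adds D → {A, B, C, D, E}. Minimal: {E}⁺ = {E}; {B}⁺ = {B} — none reach the full schema.
{C, D}⁺: CD→AE adds A, E; ACD→BE adds B → {A, B, C, D, E}. Minimal: {D}⁺ = {D}; {C}⁺ = {C} — none reach the full schema.
{C, E}⁺: CE→ABD adds A, B, D → {A, B, C, D, E}. Minimal: {E}⁺ = {E}; {C}⁺ = {C} — none reach the full schema.
{A, B, C}⁺: ABC→DE adds D, E → {A, B, C, D, E}. Minimal: {B, C}⁺ = {B, C}; {A, C}⁺ = {A, C}; {A, B}⁺ = {A, B} — none reach the full schema.
Any other superkey contains one of these as a subset, so there are no further candidate keys.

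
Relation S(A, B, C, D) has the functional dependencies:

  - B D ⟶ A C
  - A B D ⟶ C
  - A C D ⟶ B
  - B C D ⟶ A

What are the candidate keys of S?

Attribute D never appears on the right-hand side of any dependency, so D must belong to every candidate key.
{D}⁺ = {D}, which is not all of the schema, so we must add further attributes.
{B, D}⁺: BD→AC adds A, C → {A, B, C, D}.
{A, C, D}⁺: ACD→B adds B → {A, B, C, D}.

(B, D), (A, C, D)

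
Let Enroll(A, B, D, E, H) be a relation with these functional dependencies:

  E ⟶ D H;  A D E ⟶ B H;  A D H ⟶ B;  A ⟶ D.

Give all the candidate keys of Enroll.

{A, E}⁺: E→DH adds D, H; ADE→BH adds B → {A, B, D, E, H}. Minimal: {E}⁺ = {D, E, H}; {A}⁺ = {A, D} — none reach the full schema.
No other minimal superkey exists.

(A, E)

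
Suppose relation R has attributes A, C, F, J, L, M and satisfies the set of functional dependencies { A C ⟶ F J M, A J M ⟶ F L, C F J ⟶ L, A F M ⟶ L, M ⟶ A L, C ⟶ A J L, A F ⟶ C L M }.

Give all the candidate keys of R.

{C}⁺: C→AJL adds A, J, L; AC→FJM adds F, M → {A, C, F, J, L, M}.
{A, F}⁺: AF→CLM adds C, L, M; AC→FJM adds J → {A, C, F, J, L, M}. Minimal: {F}⁺ = {F}; {A}⁺ = {A} — none reach the full schema.
{F, M}⁺: M→AL adds A, L; AF→CLM adds C; AC→FJM adds J → {A, C, F, J, L, M}. Minimal: {M}⁺ = {A, L, M}; {F}⁺ = {F} — none reach the full schema.
{J, M}⁺: M→AL adds A, L; AJM→FL adds F; AF→CLM adds C → {A, C, F, J, L, M}. Minimal: {M}⁺ = {A, L, M}; {J}⁺ = {J} — none reach the full schema.
Any other superkey contains one of these as a subset, so there are no further candidate keys.

{C}, {A, F}, {F, M}, {J, M}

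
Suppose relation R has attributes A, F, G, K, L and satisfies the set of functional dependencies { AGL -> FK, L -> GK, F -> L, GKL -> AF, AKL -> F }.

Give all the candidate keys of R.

{F}⁺: F→L adds L; L→GK adds G, K; GKL→AF adds A → {A, F, G, K, L}.
{L}⁺: L→GK adds G, K; GKL→AF adds A, F → {A, F, G, K, L}.

(F), (L)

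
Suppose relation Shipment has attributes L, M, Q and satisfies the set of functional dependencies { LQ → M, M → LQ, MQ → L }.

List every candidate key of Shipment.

{M}⁺: M→LQ adds L, Q → {L, M, Q}.
{L, Q}⁺: LQ→M adds M → {L, M, Q}. Minimal: {Q}⁺ = {Q}; {L}⁺ = {L} — none reach the full schema.

{M}, {L, Q}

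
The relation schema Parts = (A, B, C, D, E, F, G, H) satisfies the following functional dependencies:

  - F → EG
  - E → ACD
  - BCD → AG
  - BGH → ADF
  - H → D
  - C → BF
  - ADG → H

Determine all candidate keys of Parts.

(C); (E); (F); (B, G, H); (A, B, D, G)

{C}⁺: C→BF adds B, F; F→EG adds E, G; E→ACD adds A, D; ADG→H adds H → {A, B, C, D, E, F, G, H}.
{E}⁺: E→ACD adds A, C, D; C→BF adds B, F; F→EG adds G; ADG→H adds H → {A, B, C, D, E, F, G, H}.
{F}⁺: F→EG adds E, G; E→ACD adds A, C, D; C→BF adds B; ADG→H adds H → {A, B, C, D, E, F, G, H}.
{B, G, H}⁺: BGH→ADF adds A, D, F; F→EG adds E; E→ACD adds C → {A, B, C, D, E, F, G, H}.
{A, B, D, G}⁺: ADG→H adds H; BGH→ADF adds F; F→EG adds E; E→ACD adds C → {A, B, C, D, E, F, G, H}.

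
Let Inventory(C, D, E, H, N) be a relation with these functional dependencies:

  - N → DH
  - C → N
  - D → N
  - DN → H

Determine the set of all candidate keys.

CE

Attributes C, E never appear on any right-hand side, so every candidate key must contain {C, E}.
{C, E}⁺ = {C, D, E, H, N}, which is all of the schema, so {C, E} is the only candidate key.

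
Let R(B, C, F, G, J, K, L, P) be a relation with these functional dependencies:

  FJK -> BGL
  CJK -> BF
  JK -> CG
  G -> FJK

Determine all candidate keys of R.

{G, P}⁺: G→FJK adds F, J, K; FJK→BGL adds B, L; JK→CG adds C → {B, C, F, G, J, K, L, P}. Minimal: {P}⁺ = {P}; {G}⁺ = {B, C, F, G, J, K, L} — none reach the full schema.
{J, K, P}⁺: JK→CG adds C, G; G→FJK adds F; FJK→BGL adds B, L → {B, C, F, G, J, K, L, P}. Minimal: {K, P}⁺ = {K, P}; {J, P}⁺ = {J, P}; {J, K}⁺ = {B, C, F, G, J, K, L} — none reach the full schema.
Any other superkey contains one of these as a subset, so there are no further candidate keys.

GP; JKP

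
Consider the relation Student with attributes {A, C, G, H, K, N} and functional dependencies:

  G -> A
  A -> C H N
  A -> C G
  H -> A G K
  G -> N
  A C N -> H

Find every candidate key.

{A}, {G}, {H}

{A}⁺: A→CHN adds C, H, N; A→CG adds G; H→AGK adds K → {A, C, G, H, K, N}.
{G}⁺: G→A adds A; A→CHN adds C, H, N; H→AGK adds K → {A, C, G, H, K, N}.
{H}⁺: H→AGK adds A, G, K; G→N adds N; A→CHN adds C → {A, C, G, H, K, N}.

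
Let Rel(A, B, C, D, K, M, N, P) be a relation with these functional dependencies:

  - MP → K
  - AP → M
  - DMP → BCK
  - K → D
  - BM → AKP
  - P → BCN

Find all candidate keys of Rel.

(A, P); (B, M); (M, P)

{A, P}⁺: AP→M adds M; P→BCN adds B, C, N; MP→K adds K; K→D adds D → {A, B, C, D, K, M, N, P}.
{B, M}⁺: BM→AKP adds A, K, P; P→BCN adds C, N; K→D adds D → {A, B, C, D, K, M, N, P}.
{M, P}⁺: MP→K adds K; K→D adds D; P→BCN adds B, C, N; BM→AKP adds A → {A, B, C, D, K, M, N, P}.
Any other superkey contains one of these as a subset, so there are no further candidate keys.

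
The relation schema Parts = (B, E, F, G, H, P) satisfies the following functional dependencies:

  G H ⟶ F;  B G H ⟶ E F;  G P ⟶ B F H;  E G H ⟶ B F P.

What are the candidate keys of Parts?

(G, P), (B, G, H), (E, G, H)

Attribute G never appears on the right-hand side of any dependency, so G must belong to every candidate key.
{G}⁺ = {G}, which is not all of the schema, so we must add further attributes.
{G, P}⁺: GP→BFH adds B, F, H; BGH→EF adds E → {B, E, F, G, H, P}. Minimal: {P}⁺ = {P}; {G}⁺ = {G} — none reach the full schema.
{B, G, H}⁺: GH→F adds F; BGH→EF adds E; EGH→BFP adds P → {B, E, F, G, H, P}. Minimal: {G, H}⁺ = {F, G, H}; {B, H}⁺ = {B, H}; {B, G}⁺ = {B, G} — none reach the full schema.
{E, G, H}⁺: GH→F adds F; EGH→BFP adds B, P → {B, E, F, G, H, P}. Minimal: {G, H}⁺ = {F, G, H}; {E, H}⁺ = {E, H}; {E, G}⁺ = {E, G} — none reach the full schema.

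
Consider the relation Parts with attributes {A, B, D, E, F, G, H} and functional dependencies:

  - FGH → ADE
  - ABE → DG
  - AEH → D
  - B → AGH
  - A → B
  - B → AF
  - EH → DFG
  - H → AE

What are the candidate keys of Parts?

{A}⁺: A→B adds B; B→AF adds F; B→AGH adds G, H; H→AE adds E; FGH→ADE adds D → {A, B, D, E, F, G, H}.
{B}⁺: B→AGH adds A, G, H; B→AF adds F; H→AE adds E; FGH→ADE adds D → {A, B, D, E, F, G, H}.
{H}⁺: H→AE adds A, E; AEH→D adds D; A→B adds B; B→AF adds F; EH→DFG adds G → {A, B, D, E, F, G, H}.
Any other superkey contains one of these as a subset, so there are no further candidate keys.

A, B, H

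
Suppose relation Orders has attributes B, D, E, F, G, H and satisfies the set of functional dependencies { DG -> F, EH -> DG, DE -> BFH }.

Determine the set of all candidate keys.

{D, E}⁺: DE→BFH adds B, F, H; EH→DG adds G → {B, D, E, F, G, H}. Minimal: {E}⁺ = {E}; {D}⁺ = {D} — none reach the full schema.
{E, H}⁺: EH→DG adds D, G; DE→BFH adds B, F → {B, D, E, F, G, H}. Minimal: {H}⁺ = {H}; {E}⁺ = {E} — none reach the full schema.

{D, E}, {E, H}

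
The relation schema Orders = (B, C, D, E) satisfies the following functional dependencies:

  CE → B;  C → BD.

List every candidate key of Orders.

(C, E)

Attributes C, E never appear on any right-hand side, so every candidate key must contain {C, E}.
{C, E}⁺ = {B, C, D, E}, which is all of the schema, so {C, E} is the only candidate key.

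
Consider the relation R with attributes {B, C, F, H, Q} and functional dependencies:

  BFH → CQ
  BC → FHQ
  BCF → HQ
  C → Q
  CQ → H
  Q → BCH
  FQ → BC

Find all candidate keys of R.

C; Q; BFH

{C}⁺: C→Q adds Q; CQ→H adds H; Q→BCH adds B; BC→FHQ adds F → {B, C, F, H, Q}.
{Q}⁺: Q→BCH adds B, C, H; BC→FHQ adds F → {B, C, F, H, Q}.
{B, F, H}⁺: BFH→CQ adds C, Q → {B, C, F, H, Q}. Minimal: {F, H}⁺ = {F, H}; {B, H}⁺ = {B, H}; {B, F}⁺ = {B, F} — none reach the full schema.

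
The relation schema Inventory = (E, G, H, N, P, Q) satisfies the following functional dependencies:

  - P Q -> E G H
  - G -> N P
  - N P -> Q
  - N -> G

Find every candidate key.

G; N; PQ

{G}⁺: G→NP adds N, P; NP→Q adds Q; PQ→EGH adds E, H → {E, G, H, N, P, Q}.
{N}⁺: N→G adds G; G→NP adds P; NP→Q adds Q; PQ→EGH adds E, H → {E, G, H, N, P, Q}.
{P, Q}⁺: PQ→EGH adds E, G, H; G→NP adds N → {E, G, H, N, P, Q}. Minimal: {Q}⁺ = {Q}; {P}⁺ = {P} — none reach the full schema.
Any other superkey contains one of these as a subset, so there are no further candidate keys.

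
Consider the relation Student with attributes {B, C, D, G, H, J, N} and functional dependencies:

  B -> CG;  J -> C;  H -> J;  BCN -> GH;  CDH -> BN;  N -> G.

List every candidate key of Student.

Attribute D never appears on the right-hand side of any dependency, so D must belong to every candidate key.
{D}⁺ = {D}, which is not all of the schema, so we must add further attributes.
{D, H}⁺: H→J adds J; J→C adds C; CDH→BN adds B, N; N→G adds G → {B, C, D, G, H, J, N}. Minimal: {H}⁺ = {C, H, J}; {D}⁺ = {D} — none reach the full schema.
{B, D, N}⁺: B→CG adds C, G; BCN→GH adds H; H→J adds J → {B, C, D, G, H, J, N}. Minimal: {D, N}⁺ = {D, G, N}; {B, N}⁺ = {B, C, G, H, J, N}; {B, D}⁺ = {B, C, D, G} — none reach the full schema.
Any other superkey contains one of these as a subset, so there are no further candidate keys.

(D, H), (B, D, N)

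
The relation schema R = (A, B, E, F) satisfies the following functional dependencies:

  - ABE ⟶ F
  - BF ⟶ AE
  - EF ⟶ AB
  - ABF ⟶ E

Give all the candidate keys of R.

{B, F}⁺: BF→AE adds A, E → {A, B, E, F}.
{E, F}⁺: EF→AB adds A, B → {A, B, E, F}.
{A, B, E}⁺: ABE→F adds F → {A, B, E, F}.

BF; EF; ABE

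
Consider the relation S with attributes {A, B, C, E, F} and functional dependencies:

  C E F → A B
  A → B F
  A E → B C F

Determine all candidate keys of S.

Attribute E never appears on the right-hand side of any dependency, so E must belong to every candidate key.
{E}⁺ = {E}, which is not all of the schema, so we must add further attributes.
{A, E}⁺: A→BF adds B, F; AE→BCF adds C → {A, B, C, E, F}. Minimal: {E}⁺ = {E}; {A}⁺ = {A, B, F} — none reach the full schema.
{C, E, F}⁺: CEF→AB adds A, B → {A, B, C, E, F}. Minimal: {E, F}⁺ = {E, F}; {C, F}⁺ = {C, F}; {C, E}⁺ = {C, E} — none reach the full schema.

(A, E); (C, E, F)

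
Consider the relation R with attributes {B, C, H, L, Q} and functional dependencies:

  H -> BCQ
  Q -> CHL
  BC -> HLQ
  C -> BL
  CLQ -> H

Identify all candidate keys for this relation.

{C}⁺: C→BL adds B, L; BC→HLQ adds H, Q → {B, C, H, L, Q}.
{H}⁺: H→BCQ adds B, C, Q; Q→CHL adds L → {B, C, H, L, Q}.
{Q}⁺: Q→CHL adds C, H, L; C→BL adds B → {B, C, H, L, Q}.
Any other superkey contains one of these as a subset, so there are no further candidate keys.

C, H, Q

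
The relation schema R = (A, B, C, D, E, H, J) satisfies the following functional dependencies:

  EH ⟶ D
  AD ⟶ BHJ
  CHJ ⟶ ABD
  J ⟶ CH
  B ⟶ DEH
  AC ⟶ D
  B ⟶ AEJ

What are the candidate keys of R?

{B}⁺: B→DEH adds D, E, H; B→AEJ adds A, J; J→CH adds C → {A, B, C, D, E, H, J}.
{J}⁺: J→CH adds C, H; CHJ→ABD adds A, B, D; B→DEH adds E → {A, B, C, D, E, H, J}.
{A, C}⁺: AC→D adds D; AD→BHJ adds B, H, J; B→DEH adds E → {A, B, C, D, E, H, J}. Minimal: {C}⁺ = {C}; {A}⁺ = {A} — none reach the full schema.
{A, D}⁺: AD→BHJ adds B, H, J; J→CH adds C; B→DEH adds E → {A, B, C, D, E, H, J}. Minimal: {D}⁺ = {D}; {A}⁺ = {A} — none reach the full schema.
{A, E, H}⁺: EH→D adds D; AD→BHJ adds B, J; J→CH adds C → {A, B, C, D, E, H, J}. Minimal: {E, H}⁺ = {D, E, H}; {A, H}⁺ = {A, H}; {A, E}⁺ = {A, E} — none reach the full schema.
Any other superkey contains one of these as a subset, so there are no further candidate keys.

{B}; {J}; {A, C}; {A, D}; {A, E, H}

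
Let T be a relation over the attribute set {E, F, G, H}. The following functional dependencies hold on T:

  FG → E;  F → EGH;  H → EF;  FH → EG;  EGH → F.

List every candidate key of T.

{F}, {H}

{F}⁺: F→EGH adds E, G, H → {E, F, G, H}.
{H}⁺: H→EF adds E, F; FH→EG adds G → {E, F, G, H}.
Any other superkey contains one of these as a subset, so there are no further candidate keys.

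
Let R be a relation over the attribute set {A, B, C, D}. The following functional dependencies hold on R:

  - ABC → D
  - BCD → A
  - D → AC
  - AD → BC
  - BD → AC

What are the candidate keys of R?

(D), (A, B, C)

{D}⁺: D→AC adds A, C; AD→BC adds B → {A, B, C, D}.
{A, B, C}⁺: ABC→D adds D → {A, B, C, D}. Minimal: {B, C}⁺ = {B, C}; {A, C}⁺ = {A, C}; {A, B}⁺ = {A, B} — none reach the full schema.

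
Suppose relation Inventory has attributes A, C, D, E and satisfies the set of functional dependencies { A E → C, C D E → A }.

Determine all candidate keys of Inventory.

{A, D, E}⁺: AE→C adds C → {A, C, D, E}. Minimal: {D, E}⁺ = {D, E}; {A, E}⁺ = {A, C, E}; {A, D}⁺ = {A, D} — none reach the full schema.
{C, D, E}⁺: CDE→A adds A → {A, C, D, E}. Minimal: {D, E}⁺ = {D, E}; {C, E}⁺ = {C, E}; {C, D}⁺ = {C, D} — none reach the full schema.

{A, D, E}, {C, D, E}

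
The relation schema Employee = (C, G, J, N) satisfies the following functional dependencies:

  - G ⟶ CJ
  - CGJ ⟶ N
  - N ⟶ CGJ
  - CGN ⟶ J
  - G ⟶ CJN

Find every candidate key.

{G}⁺: G→CJ adds C, J; CGJ→N adds N → {C, G, J, N}.
{N}⁺: N→CGJ adds C, G, J → {C, G, J, N}.

(G), (N)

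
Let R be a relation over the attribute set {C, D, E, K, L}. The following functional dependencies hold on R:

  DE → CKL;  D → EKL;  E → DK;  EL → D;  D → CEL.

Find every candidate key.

{D}⁺: D→EKL adds E, K, L; D→CEL adds C → {C, D, E, K, L}.
{E}⁺: E→DK adds D, K; D→CEL adds C, L → {C, D, E, K, L}.

{D}; {E}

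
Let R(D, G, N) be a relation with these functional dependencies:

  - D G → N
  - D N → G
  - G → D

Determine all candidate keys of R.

{G}⁺: G→D adds D; DG→N adds N → {D, G, N}.
{D, N}⁺: DN→G adds G → {D, G, N}. Minimal: {N}⁺ = {N}; {D}⁺ = {D} — none reach the full schema.
Any other superkey contains one of these as a subset, so there are no further candidate keys.

G, DN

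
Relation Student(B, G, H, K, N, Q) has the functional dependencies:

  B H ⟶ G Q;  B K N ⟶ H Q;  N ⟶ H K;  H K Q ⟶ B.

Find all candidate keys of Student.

(B, N), (N, Q)

Attribute N never appears on the right-hand side of any dependency, so N must belong to every candidate key.
{N}⁺ = {H, K, N}, which is not all of the schema, so we must add further attributes.
{B, N}⁺: N→HK adds H, K; BH→GQ adds G, Q → {B, G, H, K, N, Q}. Minimal: {N}⁺ = {H, K, N}; {B}⁺ = {B} — none reach the full schema.
{N, Q}⁺: N→HK adds H, K; HKQ→B adds B; BH→GQ adds G → {B, G, H, K, N, Q}. Minimal: {Q}⁺ = {Q}; {N}⁺ = {H, K, N} — none reach the full schema.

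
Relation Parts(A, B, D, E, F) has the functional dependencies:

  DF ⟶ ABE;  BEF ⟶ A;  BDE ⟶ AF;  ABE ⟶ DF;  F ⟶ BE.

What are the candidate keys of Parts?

F, ABE, BDE

{F}⁺: F→BE adds B, E; BEF→A adds A; ABE→DF adds D → {A, B, D, E, F}.
{A, B, E}⁺: ABE→DF adds D, F → {A, B, D, E, F}. Minimal: {B, E}⁺ = {B, E}; {A, E}⁺ = {A, E}; {A, B}⁺ = {A, B} — none reach the full schema.
{B, D, E}⁺: BDE→AF adds A, F → {A, B, D, E, F}. Minimal: {D, E}⁺ = {D, E}; {B, E}⁺ = {B, E}; {B, D}⁺ = {B, D} — none reach the full schema.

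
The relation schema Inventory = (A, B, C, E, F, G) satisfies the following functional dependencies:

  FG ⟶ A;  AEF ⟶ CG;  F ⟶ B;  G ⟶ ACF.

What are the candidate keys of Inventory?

Attribute E never appears on the right-hand side of any dependency, so E must belong to every candidate key.
{E}⁺ = {E}, which is not all of the schema, so we must add further attributes.
{E, G}⁺: G→ACF adds A, C, F; F→B adds B → {A, B, C, E, F, G}.
{A, E, F}⁺: AEF→CG adds C, G; F→B adds B → {A, B, C, E, F, G}.
Any other superkey contains one of these as a subset, so there are no further candidate keys.

{E, G}, {A, E, F}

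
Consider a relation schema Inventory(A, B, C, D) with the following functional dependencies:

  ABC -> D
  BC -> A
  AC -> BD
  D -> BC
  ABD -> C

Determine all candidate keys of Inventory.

(D), (A, C), (B, C)

{D}⁺: D→BC adds B, C; BC→A adds A → {A, B, C, D}.
{A, C}⁺: AC→BD adds B, D → {A, B, C, D}. Minimal: {C}⁺ = {C}; {A}⁺ = {A} — none reach the full schema.
{B, C}⁺: BC→A adds A; AC→BD adds D → {A, B, C, D}. Minimal: {C}⁺ = {C}; {B}⁺ = {B} — none reach the full schema.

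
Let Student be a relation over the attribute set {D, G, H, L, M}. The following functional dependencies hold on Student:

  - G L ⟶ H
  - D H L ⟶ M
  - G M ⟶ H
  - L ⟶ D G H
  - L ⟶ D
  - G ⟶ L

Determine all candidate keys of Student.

{G}⁺: G→L adds L; GL→H adds H; L→DGH adds D; DHL→M adds M → {D, G, H, L, M}.
{L}⁺: L→DGH adds D, G, H; DHL→M adds M → {D, G, H, L, M}.

{G}, {L}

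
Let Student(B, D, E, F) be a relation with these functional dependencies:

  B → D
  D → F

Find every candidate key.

Attributes B, E never appear on any right-hand side, so every candidate key must contain {B, E}.
{B, E}⁺ = {B, D, E, F}, which is all of the schema, so {B, E} is the only candidate key.

BE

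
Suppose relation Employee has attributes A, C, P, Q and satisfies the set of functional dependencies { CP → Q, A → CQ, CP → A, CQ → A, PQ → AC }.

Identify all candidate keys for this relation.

Attribute P never appears on the right-hand side of any dependency, so P must belong to every candidate key.
{P}⁺ = {P}, which is not all of the schema, so we must add further attributes.
{A, P}⁺: A→CQ adds C, Q → {A, C, P, Q}. Minimal: {P}⁺ = {P}; {A}⁺ = {A, C, Q} — none reach the full schema.
{C, P}⁺: CP→Q adds Q; CP→A adds A → {A, C, P, Q}. Minimal: {P}⁺ = {P}; {C}⁺ = {C} — none reach the full schema.
{P, Q}⁺: PQ→AC adds A, C → {A, C, P, Q}. Minimal: {Q}⁺ = {Q}; {P}⁺ = {P} — none reach the full schema.

(A, P); (C, P); (P, Q)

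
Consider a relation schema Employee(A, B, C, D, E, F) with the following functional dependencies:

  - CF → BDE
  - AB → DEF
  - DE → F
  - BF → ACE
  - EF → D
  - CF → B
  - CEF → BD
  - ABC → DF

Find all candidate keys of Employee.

{A, B}⁺: AB→DEF adds D, E, F; BF→ACE adds C → {A, B, C, D, E, F}.
{B, F}⁺: BF→ACE adds A, C, E; EF→D adds D → {A, B, C, D, E, F}.
{C, F}⁺: CF→BDE adds B, D, E; BF→ACE adds A → {A, B, C, D, E, F}.
{B, D, E}⁺: DE→F adds F; BF→ACE adds A, C → {A, B, C, D, E, F}.
{C, D, E}⁺: DE→F adds F; CF→B adds B; BF→ACE adds A → {A, B, C, D, E, F}.

{A, B}, {B, F}, {C, F}, {B, D, E}, {C, D, E}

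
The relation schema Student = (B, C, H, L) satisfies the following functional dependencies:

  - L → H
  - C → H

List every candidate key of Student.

BCL

Attributes B, C, L never appear on any right-hand side, so every candidate key must contain {B, C, L}.
{B, C, L}⁺ = {B, C, H, L}, which is all of the schema, so {B, C, L} is the only candidate key.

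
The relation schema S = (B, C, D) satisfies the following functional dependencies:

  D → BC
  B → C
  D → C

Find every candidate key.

{D}⁺: D→BC adds B, C → {B, C, D}.
No other minimal superkey exists.

(D)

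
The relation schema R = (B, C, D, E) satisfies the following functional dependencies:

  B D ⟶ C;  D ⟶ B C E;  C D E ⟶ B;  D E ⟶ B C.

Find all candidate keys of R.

{D}⁺: D→BCE adds B, C, E → {B, C, D, E}.
No other minimal superkey exists.

D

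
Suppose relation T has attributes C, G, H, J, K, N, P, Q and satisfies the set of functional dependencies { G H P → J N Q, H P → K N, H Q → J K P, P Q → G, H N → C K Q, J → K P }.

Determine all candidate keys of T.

(H, J); (H, N); (H, P); (H, Q)

Attribute H never appears on the right-hand side of any dependency, so H must belong to every candidate key.
{H}⁺ = {H}, which is not all of the schema, so we must add further attributes.
{H, J}⁺: J→KP adds K, P; HP→KN adds N; HN→CKQ adds C, Q; PQ→G adds G → {C, G, H, J, K, N, P, Q}. Minimal: {J}⁺ = {J, K, P}; {H}⁺ = {H} — none reach the full schema.
{H, N}⁺: HN→CKQ adds C, K, Q; HQ→JKP adds J, P; PQ→G adds G → {C, G, H, J, K, N, P, Q}. Minimal: {N}⁺ = {N}; {H}⁺ = {H} — none reach the full schema.
{H, P}⁺: HP→KN adds K, N; HN→CKQ adds C, Q; HQ→JKP adds J; PQ→G adds G → {C, G, H, J, K, N, P, Q}. Minimal: {P}⁺ = {P}; {H}⁺ = {H} — none reach the full schema.
{H, Q}⁺: HQ→JKP adds J, K, P; PQ→G adds G; GHP→JNQ adds N; HN→CKQ adds C → {C, G, H, J, K, N, P, Q}. Minimal: {Q}⁺ = {Q}; {H}⁺ = {H} — none reach the full schema.
Any other superkey contains one of these as a subset, so there are no further candidate keys.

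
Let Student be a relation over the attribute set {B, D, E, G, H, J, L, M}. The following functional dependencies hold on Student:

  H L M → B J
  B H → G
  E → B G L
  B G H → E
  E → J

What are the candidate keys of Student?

Attributes D, H, M never appear on any right-hand side, so every candidate key must contain {D, H, M}.
{D, H, M}⁺ = {D, H, M}, which is not all of the schema, so we must add further attributes.
{B, D, H, M}⁺: BH→G adds G; BGH→E adds E; E→J adds J; E→BGL adds L → {B, D, E, G, H, J, L, M}. Minimal: {D, H, M}⁺ = {D, H, M}; {B, H, M}⁺ = {B, E, G, H, J, L, M}; {B, D, M}⁺ = {B, D, M}; … — none reach the full schema.
{D, E, H, M}⁺: E→BGL adds B, G, L; E→J adds J → {B, D, E, G, H, J, L, M}. Minimal: {E, H, M}⁺ = {B, E, G, H, J, L, M}; {D, H, M}⁺ = {D, H, M}; {D, E, M}⁺ = {B, D, E, G, J, L, M}; … — none reach the full schema.
{D, H, L, M}⁺: HLM→BJ adds B, J; BH→G adds G; BGH→E adds E → {B, D, E, G, H, J, L, M}. Minimal: {H, L, M}⁺ = {B, E, G, H, J, L, M}; {D, L, M}⁺ = {D, L, M}; {D, H, M}⁺ = {D, H, M}; … — none reach the full schema.
Any other superkey contains one of these as a subset, so there are no further candidate keys.

{B, D, H, M}; {D, E, H, M}; {D, H, L, M}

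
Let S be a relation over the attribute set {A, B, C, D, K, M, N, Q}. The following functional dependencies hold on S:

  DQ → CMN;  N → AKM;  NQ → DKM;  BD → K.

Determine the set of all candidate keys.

Attributes B, Q never appear on any right-hand side, so every candidate key must contain {B, Q}.
{B, Q}⁺ = {B, Q}, which is not all of the schema, so we must add further attributes.
{B, D, Q}⁺: DQ→CMN adds C, M, N; N→AKM adds A, K → {A, B, C, D, K, M, N, Q}.
{B, N, Q}⁺: N→AKM adds A, K, M; NQ→DKM adds D; DQ→CMN adds C → {A, B, C, D, K, M, N, Q}.
Any other superkey contains one of these as a subset, so there are no further candidate keys.

BDQ, BNQ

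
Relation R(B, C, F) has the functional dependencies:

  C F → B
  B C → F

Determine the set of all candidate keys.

Attribute C never appears on the right-hand side of any dependency, so C must belong to every candidate key.
{C}⁺ = {C}, which is not all of the schema, so we must add further attributes.
{B, C}⁺: BC→F adds F → {B, C, F}. Minimal: {C}⁺ = {C}; {B}⁺ = {B} — none reach the full schema.
{C, F}⁺: CF→B adds B → {B, C, F}. Minimal: {F}⁺ = {F}; {C}⁺ = {C} — none reach the full schema.

{B, C}, {C, F}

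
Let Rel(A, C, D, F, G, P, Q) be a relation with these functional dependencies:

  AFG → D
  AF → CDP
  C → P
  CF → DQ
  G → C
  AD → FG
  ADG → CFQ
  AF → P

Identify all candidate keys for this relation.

Attribute A never appears on the right-hand side of any dependency, so A must belong to every candidate key.
{A}⁺ = {A}, which is not all of the schema, so we must add further attributes.
{A, D}⁺: AD→FG adds F, G; ADG→CFQ adds C, Q; AF→P adds P → {A, C, D, F, G, P, Q}.
{A, F}⁺: AF→CDP adds C, D, P; CF→DQ adds Q; AD→FG adds G → {A, C, D, F, G, P, Q}.

(A, D), (A, F)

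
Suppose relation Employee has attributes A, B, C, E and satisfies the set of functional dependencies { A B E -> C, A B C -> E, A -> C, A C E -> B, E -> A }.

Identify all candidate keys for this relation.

(E), (A, B)

{E}⁺: E→A adds A; A→C adds C; ACE→B adds B → {A, B, C, E}.
{A, B}⁺: A→C adds C; ABC→E adds E → {A, B, C, E}. Minimal: {B}⁺ = {B}; {A}⁺ = {A, C} — none reach the full schema.
Any other superkey contains one of these as a subset, so there are no further candidate keys.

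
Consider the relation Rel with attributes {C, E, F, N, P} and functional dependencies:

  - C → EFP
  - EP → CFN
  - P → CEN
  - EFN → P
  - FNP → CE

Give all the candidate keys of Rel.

{C}⁺: C→EFP adds E, F, P; EP→CFN adds N → {C, E, F, N, P}.
{P}⁺: P→CEN adds C, E, N; C→EFP adds F → {C, E, F, N, P}.
{E, F, N}⁺: EFN→P adds P; FNP→CE adds C → {C, E, F, N, P}. Minimal: {F, N}⁺ = {F, N}; {E, N}⁺ = {E, N}; {E, F}⁺ = {E, F} — none reach the full schema.

{C}; {P}; {E, F, N}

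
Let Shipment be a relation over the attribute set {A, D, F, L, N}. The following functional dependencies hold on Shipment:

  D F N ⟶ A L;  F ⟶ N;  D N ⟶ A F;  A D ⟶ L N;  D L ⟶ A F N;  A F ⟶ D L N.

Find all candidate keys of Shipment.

{A, D}⁺: AD→LN adds L, N; DL→AFN adds F → {A, D, F, L, N}. Minimal: {D}⁺ = {D}; {A}⁺ = {A} — none reach the full schema.
{A, F}⁺: F→N adds N; AF→DLN adds D, L → {A, D, F, L, N}. Minimal: {F}⁺ = {F, N}; {A}⁺ = {A} — none reach the full schema.
{D, F}⁺: F→N adds N; DN→AF adds A; AD→LN adds L → {A, D, F, L, N}. Minimal: {F}⁺ = {F, N}; {D}⁺ = {D} — none reach the full schema.
{D, L}⁺: DL→AFN adds A, F, N → {A, D, F, L, N}. Minimal: {L}⁺ = {L}; {D}⁺ = {D} — none reach the full schema.
{D, N}⁺: DN→AF adds A, F; AD→LN adds L → {A, D, F, L, N}. Minimal: {N}⁺ = {N}; {D}⁺ = {D} — none reach the full schema.
Any other superkey contains one of these as a subset, so there are no further candidate keys.

AD, AF, DF, DL, DN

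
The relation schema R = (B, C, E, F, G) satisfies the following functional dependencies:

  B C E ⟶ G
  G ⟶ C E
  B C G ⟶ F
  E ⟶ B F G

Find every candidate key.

{E}⁺: E→BFG adds B, F, G; G→CE adds C → {B, C, E, F, G}.
{G}⁺: G→CE adds C, E; E→BFG adds B, F → {B, C, E, F, G}.

{E}, {G}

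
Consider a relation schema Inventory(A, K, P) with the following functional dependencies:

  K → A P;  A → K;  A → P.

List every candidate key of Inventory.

(A), (K)

{A}⁺: A→K adds K; A→P adds P → {A, K, P}.
{K}⁺: K→AP adds A, P → {A, K, P}.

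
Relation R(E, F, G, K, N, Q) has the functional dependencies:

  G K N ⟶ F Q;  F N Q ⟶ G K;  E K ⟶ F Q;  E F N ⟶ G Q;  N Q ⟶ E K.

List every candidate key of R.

Attribute N never appears on the right-hand side of any dependency, so N must belong to every candidate key.
{N}⁺ = {N}, which is not all of the schema, so we must add further attributes.
{N, Q}⁺: NQ→EK adds E, K; EK→FQ adds F; EFN→GQ adds G → {E, F, G, K, N, Q}. Minimal: {Q}⁺ = {Q}; {N}⁺ = {N} — none reach the full schema.
{E, F, N}⁺: EFN→GQ adds G, Q; NQ→EK adds K → {E, F, G, K, N, Q}. Minimal: {F, N}⁺ = {F, N}; {E, N}⁺ = {E, N}; {E, F}⁺ = {E, F} — none reach the full schema.
{E, K, N}⁺: EK→FQ adds F, Q; EFN→GQ adds G → {E, F, G, K, N, Q}. Minimal: {K, N}⁺ = {K, N}; {E, N}⁺ = {E, N}; {E, K}⁺ = {E, F, K, Q} — none reach the full schema.
{G, K, N}⁺: GKN→FQ adds F, Q; NQ→EK adds E → {E, F, G, K, N, Q}. Minimal: {K, N}⁺ = {K, N}; {G, N}⁺ = {G, N}; {G, K}⁺ = {G, K} — none reach the full schema.
Any other superkey contains one of these as a subset, so there are no further candidate keys.

{N, Q}, {E, F, N}, {E, K, N}, {G, K, N}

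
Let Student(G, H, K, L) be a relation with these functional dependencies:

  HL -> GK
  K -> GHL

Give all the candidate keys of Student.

{K}⁺: K→GHL adds G, H, L → {G, H, K, L}.
{H, L}⁺: HL→GK adds G, K → {G, H, K, L}.
Any other superkey contains one of these as a subset, so there are no further candidate keys.

K, HL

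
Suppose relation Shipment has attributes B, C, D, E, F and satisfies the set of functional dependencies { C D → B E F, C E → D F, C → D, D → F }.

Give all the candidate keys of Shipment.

{C}

Attribute C never appears on the right-hand side of any dependency, so C must belong to every candidate key.
{C}⁺ = {B, C, D, E, F}, which is all of the schema, so {C} is the only candidate key.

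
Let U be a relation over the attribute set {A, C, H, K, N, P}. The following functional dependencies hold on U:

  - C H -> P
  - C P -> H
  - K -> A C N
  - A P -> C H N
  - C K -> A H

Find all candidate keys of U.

(K)

Attribute K never appears on the right-hand side of any dependency, so K must belong to every candidate key.
{K}⁺ = {A, C, H, K, N, P}, which is all of the schema, so {K} is the only candidate key.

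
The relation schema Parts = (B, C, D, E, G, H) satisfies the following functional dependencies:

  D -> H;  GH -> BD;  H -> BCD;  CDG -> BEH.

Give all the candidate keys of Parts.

Attribute G never appears on the right-hand side of any dependency, so G must belong to every candidate key.
{G}⁺ = {G}, which is not all of the schema, so we must add further attributes.
{D, G}⁺: D→H adds H; GH→BD adds B; H→BCD adds C; CDG→BEH adds E → {B, C, D, E, G, H}. Minimal: {G}⁺ = {G}; {D}⁺ = {B, C, D, H} — none reach the full schema.
{G, H}⁺: GH→BD adds B, D; H→BCD adds C; CDG→BEH adds E → {B, C, D, E, G, H}. Minimal: {H}⁺ = {B, C, D, H}; {G}⁺ = {G} — none reach the full schema.

DG, GH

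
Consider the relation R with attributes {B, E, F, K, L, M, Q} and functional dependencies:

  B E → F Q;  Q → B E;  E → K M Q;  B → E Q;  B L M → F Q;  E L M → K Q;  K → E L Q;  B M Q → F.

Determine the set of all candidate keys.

{B}, {E}, {K}, {Q}

{B}⁺: B→EQ adds E, Q; BE→FQ adds F; E→KMQ adds K, M; K→ELQ adds L → {B, E, F, K, L, M, Q}.
{E}⁺: E→KMQ adds K, M, Q; K→ELQ adds L; Q→BE adds B; BLM→FQ adds F → {B, E, F, K, L, M, Q}.
{K}⁺: K→ELQ adds E, L, Q; Q→BE adds B; E→KMQ adds M; BLM→FQ adds F → {B, E, F, K, L, M, Q}.
{Q}⁺: Q→BE adds B, E; E→KMQ adds K, M; K→ELQ adds L; BMQ→F adds F → {B, E, F, K, L, M, Q}.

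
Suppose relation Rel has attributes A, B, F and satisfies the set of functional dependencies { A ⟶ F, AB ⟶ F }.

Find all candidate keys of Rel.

{A, B}⁺: A→F adds F → {A, B, F}.
No other minimal superkey exists.

{A, B}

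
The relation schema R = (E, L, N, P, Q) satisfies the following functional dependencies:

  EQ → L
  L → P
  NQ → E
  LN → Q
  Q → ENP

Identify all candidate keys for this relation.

Q, LN

{Q}⁺: Q→ENP adds E, N, P; EQ→L adds L → {E, L, N, P, Q}.
{L, N}⁺: L→P adds P; LN→Q adds Q; Q→ENP adds E → {E, L, N, P, Q}. Minimal: {N}⁺ = {N}; {L}⁺ = {L, P} — none reach the full schema.
Any other superkey contains one of these as a subset, so there are no further candidate keys.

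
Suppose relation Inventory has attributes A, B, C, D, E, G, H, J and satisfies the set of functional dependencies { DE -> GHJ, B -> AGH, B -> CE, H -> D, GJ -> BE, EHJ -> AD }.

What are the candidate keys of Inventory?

{B}⁺: B→AGH adds A, G, H; B→CE adds C, E; H→D adds D; DE→GHJ adds J → {A, B, C, D, E, G, H, J}.
{D, E}⁺: DE→GHJ adds G, H, J; GJ→BE adds B; EHJ→AD adds A; B→CE adds C → {A, B, C, D, E, G, H, J}. Minimal: {E}⁺ = {E}; {D}⁺ = {D} — none reach the full schema.
{E, H}⁺: H→D adds D; DE→GHJ adds G, J; GJ→BE adds B; EHJ→AD adds A; B→CE adds C → {A, B, C, D, E, G, H, J}. Minimal: {H}⁺ = {D, H}; {E}⁺ = {E} — none reach the full schema.
{G, J}⁺: GJ→BE adds B, E; B→AGH adds A, H; B→CE adds C; H→D adds D → {A, B, C, D, E, G, H, J}. Minimal: {J}⁺ = {J}; {G}⁺ = {G} — none reach the full schema.

B; DE; EH; GJ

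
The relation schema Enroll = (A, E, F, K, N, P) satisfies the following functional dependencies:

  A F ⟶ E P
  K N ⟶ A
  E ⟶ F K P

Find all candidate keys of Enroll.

(E, N), (A, F, N), (F, K, N)

Attribute N never appears on the right-hand side of any dependency, so N must belong to every candidate key.
{N}⁺ = {N}, which is not all of the schema, so we must add further attributes.
{E, N}⁺: E→FKP adds F, K, P; KN→A adds A → {A, E, F, K, N, P}. Minimal: {N}⁺ = {N}; {E}⁺ = {E, F, K, P} — none reach the full schema.
{A, F, N}⁺: AF→EP adds E, P; E→FKP adds K → {A, E, F, K, N, P}. Minimal: {F, N}⁺ = {F, N}; {A, N}⁺ = {A, N}; {A, F}⁺ = {A, E, F, K, P} — none reach the full schema.
{F, K, N}⁺: KN→A adds A; AF→EP adds E, P → {A, E, F, K, N, P}. Minimal: {K, N}⁺ = {A, K, N}; {F, N}⁺ = {F, N}; {F, K}⁺ = {F, K} — none reach the full schema.
Any other superkey contains one of these as a subset, so there are no further candidate keys.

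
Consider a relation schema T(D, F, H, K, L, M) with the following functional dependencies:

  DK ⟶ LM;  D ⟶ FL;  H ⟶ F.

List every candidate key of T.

{D, H, K}

Attributes D, H, K never appear on any right-hand side, so every candidate key must contain {D, H, K}.
{D, H, K}⁺ = {D, F, H, K, L, M}, which is all of the schema, so {D, H, K} is the only candidate key.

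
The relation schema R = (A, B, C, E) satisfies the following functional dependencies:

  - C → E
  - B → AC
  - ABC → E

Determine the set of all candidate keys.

(B)

Attribute B never appears on the right-hand side of any dependency, so B must belong to every candidate key.
{B}⁺ = {A, B, C, E}, which is all of the schema, so {B} is the only candidate key.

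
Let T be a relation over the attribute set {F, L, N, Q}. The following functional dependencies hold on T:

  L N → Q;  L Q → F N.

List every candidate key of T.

{L, N}⁺: LN→Q adds Q; LQ→FN adds F → {F, L, N, Q}. Minimal: {N}⁺ = {N}; {L}⁺ = {L} — none reach the full schema.
{L, Q}⁺: LQ→FN adds F, N → {F, L, N, Q}. Minimal: {Q}⁺ = {Q}; {L}⁺ = {L} — none reach the full schema.

(L, N); (L, Q)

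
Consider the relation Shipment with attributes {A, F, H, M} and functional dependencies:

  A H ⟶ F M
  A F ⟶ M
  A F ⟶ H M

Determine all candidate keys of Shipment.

{A, F}, {A, H}

Attribute A never appears on the right-hand side of any dependency, so A must belong to every candidate key.
{A}⁺ = {A}, which is not all of the schema, so we must add further attributes.
{A, F}⁺: AF→M adds M; AF→HM adds H → {A, F, H, M}. Minimal: {F}⁺ = {F}; {A}⁺ = {A} — none reach the full schema.
{A, H}⁺: AH→FM adds F, M → {A, F, H, M}. Minimal: {H}⁺ = {H}; {A}⁺ = {A} — none reach the full schema.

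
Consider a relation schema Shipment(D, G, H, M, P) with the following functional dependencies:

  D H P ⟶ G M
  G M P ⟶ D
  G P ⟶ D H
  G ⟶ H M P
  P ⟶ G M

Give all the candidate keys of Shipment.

{G}⁺: G→HMP adds H, M, P; GMP→D adds D → {D, G, H, M, P}.
{P}⁺: P→GM adds G, M; GMP→D adds D; GP→DH adds H → {D, G, H, M, P}.

{G}, {P}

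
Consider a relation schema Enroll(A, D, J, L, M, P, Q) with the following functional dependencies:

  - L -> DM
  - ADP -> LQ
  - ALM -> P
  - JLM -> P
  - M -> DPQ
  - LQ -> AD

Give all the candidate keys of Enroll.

Attribute J never appears on the right-hand side of any dependency, so J must belong to every candidate key.
{J}⁺ = {J}, which is not all of the schema, so we must add further attributes.
{J, L}⁺: L→DM adds D, M; JLM→P adds P; M→DPQ adds Q; LQ→AD adds A → {A, D, J, L, M, P, Q}. Minimal: {L}⁺ = {A, D, L, M, P, Q}; {J}⁺ = {J} — none reach the full schema.
{A, J, M}⁺: M→DPQ adds D, P, Q; ADP→LQ adds L → {A, D, J, L, M, P, Q}. Minimal: {J, M}⁺ = {D, J, M, P, Q}; {A, M}⁺ = {A, D, L, M, P, Q}; {A, J}⁺ = {A, J} — none reach the full schema.
{A, D, J, P}⁺: ADP→LQ adds L, Q; L→DM adds M → {A, D, J, L, M, P, Q}. Minimal: {D, J, P}⁺ = {D, J, P}; {A, J, P}⁺ = {A, J, P}; {A, D, P}⁺ = {A, D, L, M, P, Q}; … — none reach the full schema.
Any other superkey contains one of these as a subset, so there are no further candidate keys.

{J, L}, {A, J, M}, {A, D, J, P}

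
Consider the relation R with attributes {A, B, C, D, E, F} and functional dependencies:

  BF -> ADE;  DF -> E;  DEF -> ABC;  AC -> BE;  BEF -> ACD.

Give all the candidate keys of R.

{B, F}⁺: BF→ADE adds A, D, E; DEF→ABC adds C → {A, B, C, D, E, F}. Minimal: {F}⁺ = {F}; {B}⁺ = {B} — none reach the full schema.
{D, F}⁺: DF→E adds E; DEF→ABC adds A, B, C → {A, B, C, D, E, F}. Minimal: {F}⁺ = {F}; {D}⁺ = {D} — none reach the full schema.
{A, C, F}⁺: AC→BE adds B, E; BEF→ACD adds D → {A, B, C, D, E, F}. Minimal: {C, F}⁺ = {C, F}; {A, F}⁺ = {A, F}; {A, C}⁺ = {A, B, C, E} — none reach the full schema.

BF, DF, ACF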